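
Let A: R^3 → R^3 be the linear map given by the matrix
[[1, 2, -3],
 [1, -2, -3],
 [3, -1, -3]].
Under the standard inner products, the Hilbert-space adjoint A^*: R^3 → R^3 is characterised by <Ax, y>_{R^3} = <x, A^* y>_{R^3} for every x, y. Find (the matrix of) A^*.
A^* = A^T =
[[1, 1, 3],
 [2, -2, -1],
 [-3, -3, -3]]

For real matrices with standard dot products, the defining identity <Ax, y> = <x, A^* y> gives (Ax)^T y = x^T (A^*) y, i.e. x^T A^T y = x^T (A^*) y. Since this holds for all x, y, we must have A^* = A^T. Therefore
A^* =
[[1, 1, 3],
 [2, -2, -1],
 [-3, -3, -3]].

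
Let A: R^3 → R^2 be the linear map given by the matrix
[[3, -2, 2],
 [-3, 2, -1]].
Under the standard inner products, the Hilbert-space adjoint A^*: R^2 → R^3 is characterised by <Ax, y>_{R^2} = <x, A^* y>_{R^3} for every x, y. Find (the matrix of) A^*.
A^* = A^T =
[[3, -3],
 [-2, 2],
 [2, -1]]

For real matrices with standard dot products, the defining identity <Ax, y> = <x, A^* y> gives (Ax)^T y = x^T (A^*) y, i.e. x^T A^T y = x^T (A^*) y. Since this holds for all x, y, we must have A^* = A^T. Therefore
A^* =
[[3, -3],
 [-2, 2],
 [2, -1]].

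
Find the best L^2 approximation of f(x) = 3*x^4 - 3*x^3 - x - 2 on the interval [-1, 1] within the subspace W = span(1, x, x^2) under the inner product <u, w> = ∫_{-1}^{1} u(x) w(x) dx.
g(x) = 18*x^2/7 - 14*x/5 - 79/35

The best approximation g ∈ W is the orthogonal projection of f onto W. Writing g = a_0 + a_1 x + a_2 x^2, the coefficients solve the normal equations G · a = b where
  G_{ij} = <φ_i, φ_j> and b_i = <f, φ_i>, with φ_0 = 1, φ_1 = x, φ_2 = x^2.
G =
  [2, 0, 2/3]
  [0, 2/3, 0]
  [2/3, 0, 2/5],
b = (-14/5, -28/15, -10/21).
Solving gives a_0 = -79/35, a_1 = -14/5, a_2 = 18/7, so
  g(x) = 18*x^2/7 - 14*x/5 - 79/35.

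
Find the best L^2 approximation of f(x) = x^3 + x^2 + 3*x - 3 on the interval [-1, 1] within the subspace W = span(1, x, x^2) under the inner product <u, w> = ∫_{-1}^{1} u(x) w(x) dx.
g(x) = x^2 + 18*x/5 - 3

The best approximation g ∈ W is the orthogonal projection of f onto W. Writing g = a_0 + a_1 x + a_2 x^2, the coefficients solve the normal equations G · a = b where
  G_{ij} = <φ_i, φ_j> and b_i = <f, φ_i>, with φ_0 = 1, φ_1 = x, φ_2 = x^2.
G =
  [2, 0, 2/3]
  [0, 2/3, 0]
  [2/3, 0, 2/5],
b = (-16/3, 12/5, -8/5).
Solving gives a_0 = -3, a_1 = 18/5, a_2 = 1, so
  g(x) = x^2 + 18*x/5 - 3.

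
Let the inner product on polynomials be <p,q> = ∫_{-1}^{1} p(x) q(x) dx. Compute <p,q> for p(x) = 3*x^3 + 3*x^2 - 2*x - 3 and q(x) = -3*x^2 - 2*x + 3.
<p,q> = -28/3

Expand the product: p(x)·q(x) = -9*x^5 - 15*x^4 + 9*x^3 + 22*x^2 - 9.
∫_{-1}^{1} of each monomial x^k gives [2/(k+1) if k even, 0 if k odd]. Integrating term-by-term (or equivalently evaluating the antiderivative F(x) = -3*x^6/2 - 3*x^5 + 9*x^4/4 + 22*x^3/3 - 9*x at the endpoints):
  F(1) − F(−1) = -47/12 − (65/12) = -28/3.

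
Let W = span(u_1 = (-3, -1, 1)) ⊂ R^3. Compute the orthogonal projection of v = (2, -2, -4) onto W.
proj_W(v) = (24/11, 8/11, -8/11)

Set up U = [u_1 | ... | u_1] ∈ R^(3×1). The projector onto W = col(U) is P = U (U^T U)^(-1) U^T.
Compute U^T U =
  [11],
and U^T v = (-8).
Solve U^T U · c = U^T v for the coefficients: c = (-8/11). The projection is proj_W(v) = U c.
Check: (v - proj_W(v)) · u_1 = 0  (should be 0).
Result: proj_W(v) = (24/11, 8/11, -8/11).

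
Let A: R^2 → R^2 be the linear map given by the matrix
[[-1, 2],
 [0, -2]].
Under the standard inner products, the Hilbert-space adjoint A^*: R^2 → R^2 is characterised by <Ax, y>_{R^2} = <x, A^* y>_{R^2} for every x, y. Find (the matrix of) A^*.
A^* = A^T =
[[-1, 0],
 [2, -2]]

For real matrices with standard dot products, the defining identity <Ax, y> = <x, A^* y> gives (Ax)^T y = x^T (A^*) y, i.e. x^T A^T y = x^T (A^*) y. Since this holds for all x, y, we must have A^* = A^T. Therefore
A^* =
[[-1, 0],
 [2, -2]].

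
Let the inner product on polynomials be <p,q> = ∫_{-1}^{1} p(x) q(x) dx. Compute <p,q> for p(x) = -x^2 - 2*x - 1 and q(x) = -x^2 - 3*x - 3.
<p,q> = 196/15

Expand the product: p(x)·q(x) = x^4 + 5*x^3 + 10*x^2 + 9*x + 3.
∫_{-1}^{1} of each monomial x^k gives [2/(k+1) if k even, 0 if k odd]. Integrating term-by-term (or equivalently evaluating the antiderivative F(x) = x^5/5 + 5*x^4/4 + 10*x^3/3 + 9*x^2/2 + 3*x at the endpoints):
  F(1) − F(−1) = 737/60 − (-47/60) = 196/15.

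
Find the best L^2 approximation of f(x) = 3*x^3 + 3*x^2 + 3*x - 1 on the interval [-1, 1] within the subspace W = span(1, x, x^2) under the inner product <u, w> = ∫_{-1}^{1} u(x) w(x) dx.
g(x) = 3*x^2 + 24*x/5 - 1

The best approximation g ∈ W is the orthogonal projection of f onto W. Writing g = a_0 + a_1 x + a_2 x^2, the coefficients solve the normal equations G · a = b where
  G_{ij} = <φ_i, φ_j> and b_i = <f, φ_i>, with φ_0 = 1, φ_1 = x, φ_2 = x^2.
G =
  [2, 0, 2/3]
  [0, 2/3, 0]
  [2/3, 0, 2/5],
b = (0, 16/5, 8/15).
Solving gives a_0 = -1, a_1 = 24/5, a_2 = 3, so
  g(x) = 3*x^2 + 24*x/5 - 1.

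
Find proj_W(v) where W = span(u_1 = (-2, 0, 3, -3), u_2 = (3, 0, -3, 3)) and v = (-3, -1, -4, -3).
proj_W(v) = (-3, 0, -1/2, 1/2)

Set up U = [u_1 | ... | u_2] ∈ R^(4×2). The projector onto W = col(U) is P = U (U^T U)^(-1) U^T.
Compute U^T U =
  [22, -24]
  [-24, 27],
and U^T v = (3, -6).
Solve U^T U · c = U^T v for the coefficients: c = (-7/2, -10/3). The projection is proj_W(v) = U c.
Check: (v - proj_W(v)) · u_1 = 0  (should be 0).
Check: (v - proj_W(v)) · u_2 = 0  (should be 0).
Result: proj_W(v) = (-3, 0, -1/2, 1/2).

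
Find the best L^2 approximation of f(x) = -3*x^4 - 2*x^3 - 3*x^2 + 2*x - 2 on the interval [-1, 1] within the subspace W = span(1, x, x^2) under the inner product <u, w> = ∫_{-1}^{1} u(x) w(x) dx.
g(x) = -39*x^2/7 + 4*x/5 - 61/35

The best approximation g ∈ W is the orthogonal projection of f onto W. Writing g = a_0 + a_1 x + a_2 x^2, the coefficients solve the normal equations G · a = b where
  G_{ij} = <φ_i, φ_j> and b_i = <f, φ_i>, with φ_0 = 1, φ_1 = x, φ_2 = x^2.
G =
  [2, 0, 2/3]
  [0, 2/3, 0]
  [2/3, 0, 2/5],
b = (-36/5, 8/15, -356/105).
Solving gives a_0 = -61/35, a_1 = 4/5, a_2 = -39/7, so
  g(x) = -39*x^2/7 + 4*x/5 - 61/35.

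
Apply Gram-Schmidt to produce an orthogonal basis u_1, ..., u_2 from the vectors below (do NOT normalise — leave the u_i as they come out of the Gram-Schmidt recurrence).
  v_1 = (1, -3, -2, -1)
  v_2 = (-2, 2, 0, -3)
Orthogonal basis:
  u_1 = (1, -3, -2, -1)
  u_2 = (-5/3, 1, -2/3, -10/3)

Apply the Gram-Schmidt recurrence
  u_1 = v_1
  u_i = v_i − Σ_{j<i} ((v_i · u_j) / (u_j · u_j)) · u_j.

Step by step this gives:
  u_1 = (1, -3, -2, -1)
  u_2 = (-5/3, 1, -2/3, -10/3)

Orthogonality check:
  u_2 · u_1 = 0 (should be 0)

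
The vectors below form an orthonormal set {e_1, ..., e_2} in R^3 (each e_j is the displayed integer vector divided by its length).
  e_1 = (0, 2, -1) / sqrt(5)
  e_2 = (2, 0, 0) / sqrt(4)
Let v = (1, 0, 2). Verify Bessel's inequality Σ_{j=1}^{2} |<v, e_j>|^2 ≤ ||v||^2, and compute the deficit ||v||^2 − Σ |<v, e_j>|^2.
Σ |<v, e_j>|^2 = 9/5; ||v||^2 = 5; deficit = 16/5

Write each e_j = u_j / sqrt(<u_j, u_j>) where u_j is the displayed integer vector. Then <v, e_j> = <v, u_j> / sqrt(<u_j, u_j>), so |<v, e_j>|^2 = <v, u_j>^2 / <u_j, u_j>.
Coefficients: <v, e_1> = -2/sqrt(5), <v, e_2> = 2/sqrt(4).
Square and sum: Σ |<v, e_j>|^2 = 9/5.
Compute ||v||^2 = v·v = 5.
Deficit = 5 − 9/5 = 16/5 ≥ 0, confirming Bessel's inequality. (The deficit equals ||v − Σ <v,e_j> e_j||^2, the squared distance from v to span{e_j}.)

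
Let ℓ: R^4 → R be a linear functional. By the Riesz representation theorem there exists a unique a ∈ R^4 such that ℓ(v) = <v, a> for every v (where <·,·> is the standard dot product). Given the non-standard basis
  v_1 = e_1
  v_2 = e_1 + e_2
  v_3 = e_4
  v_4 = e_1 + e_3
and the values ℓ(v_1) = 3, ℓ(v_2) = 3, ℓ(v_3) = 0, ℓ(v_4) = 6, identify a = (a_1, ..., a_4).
a = (3, 0, 3, 0)

Write a = (a_1, ..., a_4) in the standard basis. For each basis vector v_i, ℓ(v_i) = <v_i, a> is a linear equation in the a_j's. Collect the n equations into a matrix system V a = ℓ, where row i of V is v_i (expressed in the standard basis). Since V is invertible (lower-triangular with 1s on the diagonal, up to permutation), solve by back-substitution:
  V =
[[1, 0, 0, 0],
 [1, 1, 0, 0],
 [0, 0, 0, 1],
 [1, 0, 1, 0]]
  V a = (3, 3, 0, 6)
Solving gives a = (3, 0, 3, 0).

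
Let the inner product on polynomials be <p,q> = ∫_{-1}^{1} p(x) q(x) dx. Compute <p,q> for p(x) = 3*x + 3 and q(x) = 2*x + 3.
<p,q> = 22

Expand the product: p(x)·q(x) = 6*x^2 + 15*x + 9.
∫_{-1}^{1} of each monomial x^k gives [2/(k+1) if k even, 0 if k odd]. Integrating term-by-term (or equivalently evaluating the antiderivative F(x) = 2*x^3 + 15*x^2/2 + 9*x at the endpoints):
  F(1) − F(−1) = 37/2 − (-7/2) = 22.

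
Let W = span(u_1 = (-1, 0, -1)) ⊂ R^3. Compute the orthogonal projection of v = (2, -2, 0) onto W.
proj_W(v) = (1, 0, 1)

Set up U = [u_1 | ... | u_1] ∈ R^(3×1). The projector onto W = col(U) is P = U (U^T U)^(-1) U^T.
Compute U^T U =
  [2],
and U^T v = (-2).
Solve U^T U · c = U^T v for the coefficients: c = (-1). The projection is proj_W(v) = U c.
Check: (v - proj_W(v)) · u_1 = 0  (should be 0).
Result: proj_W(v) = (1, 0, 1).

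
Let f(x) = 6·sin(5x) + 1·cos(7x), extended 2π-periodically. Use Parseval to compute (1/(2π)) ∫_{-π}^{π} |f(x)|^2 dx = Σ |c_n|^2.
Σ |c_n|^2 = 37/2

Expand |f|^2 and use orthogonality of {sin(nx), cos(mx)} on [-π, π]:
  ∫_{-π}^{π} sin(nx)^2 dx = π, ∫ cos(mx)^2 dx = π, and cross terms integrate to 0.
So ∫_{-π}^{π} f(x)^2 dx = 6^2 · π + 1^2 · π = (36 + 1)π.
Divide by 2π: (36 + 1)/2 = 37/2.
By Parseval, this equals Σ |c_n|^2.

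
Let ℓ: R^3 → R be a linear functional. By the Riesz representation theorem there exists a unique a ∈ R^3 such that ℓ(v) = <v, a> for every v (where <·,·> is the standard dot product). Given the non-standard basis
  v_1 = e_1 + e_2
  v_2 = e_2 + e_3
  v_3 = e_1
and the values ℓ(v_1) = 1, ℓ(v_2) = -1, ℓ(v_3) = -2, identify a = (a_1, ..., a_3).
a = (-2, 3, -4)

Write a = (a_1, ..., a_3) in the standard basis. For each basis vector v_i, ℓ(v_i) = <v_i, a> is a linear equation in the a_j's. Collect the n equations into a matrix system V a = ℓ, where row i of V is v_i (expressed in the standard basis). Since V is invertible (lower-triangular with 1s on the diagonal, up to permutation), solve by back-substitution:
  V =
[[1, 1, 0],
 [0, 1, 1],
 [1, 0, 0]]
  V a = (1, -1, -2)
Solving gives a = (-2, 3, -4).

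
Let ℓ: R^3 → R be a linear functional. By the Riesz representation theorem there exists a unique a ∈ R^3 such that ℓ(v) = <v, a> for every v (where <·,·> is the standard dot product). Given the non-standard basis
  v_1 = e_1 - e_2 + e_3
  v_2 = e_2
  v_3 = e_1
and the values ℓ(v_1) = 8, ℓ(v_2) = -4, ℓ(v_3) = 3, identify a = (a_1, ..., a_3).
a = (3, -4, 1)

Write a = (a_1, ..., a_3) in the standard basis. For each basis vector v_i, ℓ(v_i) = <v_i, a> is a linear equation in the a_j's. Collect the n equations into a matrix system V a = ℓ, where row i of V is v_i (expressed in the standard basis). Since V is invertible (lower-triangular with 1s on the diagonal, up to permutation), solve by back-substitution:
  V =
[[1, -1, 1],
 [0, 1, 0],
 [1, 0, 0]]
  V a = (8, -4, 3)
Solving gives a = (3, -4, 1).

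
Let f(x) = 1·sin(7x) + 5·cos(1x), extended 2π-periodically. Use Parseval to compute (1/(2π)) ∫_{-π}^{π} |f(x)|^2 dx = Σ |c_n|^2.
Σ |c_n|^2 = 13

Expand |f|^2 and use orthogonality of {sin(nx), cos(mx)} on [-π, π]:
  ∫_{-π}^{π} sin(nx)^2 dx = π, ∫ cos(mx)^2 dx = π, and cross terms integrate to 0.
So ∫_{-π}^{π} f(x)^2 dx = 1^2 · π + 5^2 · π = (1 + 25)π.
Divide by 2π: (1 + 25)/2 = 13.
By Parseval, this equals Σ |c_n|^2.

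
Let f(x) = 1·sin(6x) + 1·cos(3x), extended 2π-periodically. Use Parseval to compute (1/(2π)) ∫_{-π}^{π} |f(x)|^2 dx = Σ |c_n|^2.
Σ |c_n|^2 = 1

Expand |f|^2 and use orthogonality of {sin(nx), cos(mx)} on [-π, π]:
  ∫_{-π}^{π} sin(nx)^2 dx = π, ∫ cos(mx)^2 dx = π, and cross terms integrate to 0.
So ∫_{-π}^{π} f(x)^2 dx = 1^2 · π + 1^2 · π = (1 + 1)π.
Divide by 2π: (1 + 1)/2 = 1.
By Parseval, this equals Σ |c_n|^2.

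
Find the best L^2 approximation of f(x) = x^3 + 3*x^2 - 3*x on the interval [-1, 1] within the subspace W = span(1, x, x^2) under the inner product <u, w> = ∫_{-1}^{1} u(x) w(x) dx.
g(x) = 3*x^2 - 12*x/5

The best approximation g ∈ W is the orthogonal projection of f onto W. Writing g = a_0 + a_1 x + a_2 x^2, the coefficients solve the normal equations G · a = b where
  G_{ij} = <φ_i, φ_j> and b_i = <f, φ_i>, with φ_0 = 1, φ_1 = x, φ_2 = x^2.
G =
  [2, 0, 2/3]
  [0, 2/3, 0]
  [2/3, 0, 2/5],
b = (2, -8/5, 6/5).
Solving gives a_0 = 0, a_1 = -12/5, a_2 = 3, so
  g(x) = 3*x^2 - 12*x/5.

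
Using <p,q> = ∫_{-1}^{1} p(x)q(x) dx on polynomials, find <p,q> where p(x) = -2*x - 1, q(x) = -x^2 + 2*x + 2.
<p,q> = -6

Expand the product: p(x)·q(x) = 2*x^3 - 3*x^2 - 6*x - 2.
∫_{-1}^{1} of each monomial x^k gives [2/(k+1) if k even, 0 if k odd]. Integrating term-by-term (or equivalently evaluating the antiderivative F(x) = x^4/2 - x^3 - 3*x^2 - 2*x at the endpoints):
  F(1) − F(−1) = -11/2 − (1/2) = -6.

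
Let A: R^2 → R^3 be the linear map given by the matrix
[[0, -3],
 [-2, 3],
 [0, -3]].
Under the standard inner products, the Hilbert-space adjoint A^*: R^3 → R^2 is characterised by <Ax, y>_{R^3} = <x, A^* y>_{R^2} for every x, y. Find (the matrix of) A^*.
A^* = A^T =
[[0, -2, 0],
 [-3, 3, -3]]

For real matrices with standard dot products, the defining identity <Ax, y> = <x, A^* y> gives (Ax)^T y = x^T (A^*) y, i.e. x^T A^T y = x^T (A^*) y. Since this holds for all x, y, we must have A^* = A^T. Therefore
A^* =
[[0, -2, 0],
 [-3, 3, -3]].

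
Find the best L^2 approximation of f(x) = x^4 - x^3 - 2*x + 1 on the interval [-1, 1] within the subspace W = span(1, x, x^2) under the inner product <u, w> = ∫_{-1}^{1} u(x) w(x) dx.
g(x) = 6*x^2/7 - 13*x/5 + 32/35

The best approximation g ∈ W is the orthogonal projection of f onto W. Writing g = a_0 + a_1 x + a_2 x^2, the coefficients solve the normal equations G · a = b where
  G_{ij} = <φ_i, φ_j> and b_i = <f, φ_i>, with φ_0 = 1, φ_1 = x, φ_2 = x^2.
G =
  [2, 0, 2/3]
  [0, 2/3, 0]
  [2/3, 0, 2/5],
b = (12/5, -26/15, 20/21).
Solving gives a_0 = 32/35, a_1 = -13/5, a_2 = 6/7, so
  g(x) = 6*x^2/7 - 13*x/5 + 32/35.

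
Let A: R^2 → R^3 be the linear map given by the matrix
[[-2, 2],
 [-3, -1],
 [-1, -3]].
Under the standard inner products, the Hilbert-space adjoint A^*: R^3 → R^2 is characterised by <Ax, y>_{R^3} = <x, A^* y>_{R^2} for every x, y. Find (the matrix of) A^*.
A^* = A^T =
[[-2, -3, -1],
 [2, -1, -3]]

For real matrices with standard dot products, the defining identity <Ax, y> = <x, A^* y> gives (Ax)^T y = x^T (A^*) y, i.e. x^T A^T y = x^T (A^*) y. Since this holds for all x, y, we must have A^* = A^T. Therefore
A^* =
[[-2, -3, -1],
 [2, -1, -3]].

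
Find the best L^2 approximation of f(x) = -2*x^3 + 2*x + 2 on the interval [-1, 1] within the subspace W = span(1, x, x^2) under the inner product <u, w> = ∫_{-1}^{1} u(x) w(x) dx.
g(x) = 4*x/5 + 2

The best approximation g ∈ W is the orthogonal projection of f onto W. Writing g = a_0 + a_1 x + a_2 x^2, the coefficients solve the normal equations G · a = b where
  G_{ij} = <φ_i, φ_j> and b_i = <f, φ_i>, with φ_0 = 1, φ_1 = x, φ_2 = x^2.
G =
  [2, 0, 2/3]
  [0, 2/3, 0]
  [2/3, 0, 2/5],
b = (4, 8/15, 4/3).
Solving gives a_0 = 2, a_1 = 4/5, a_2 = 0, so
  g(x) = 4*x/5 + 2.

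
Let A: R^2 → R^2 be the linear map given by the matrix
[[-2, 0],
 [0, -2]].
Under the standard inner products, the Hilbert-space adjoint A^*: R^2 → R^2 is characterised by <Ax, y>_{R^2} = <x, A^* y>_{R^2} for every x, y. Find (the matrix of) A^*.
A^* = A^T =
[[-2, 0],
 [0, -2]]

For real matrices with standard dot products, the defining identity <Ax, y> = <x, A^* y> gives (Ax)^T y = x^T (A^*) y, i.e. x^T A^T y = x^T (A^*) y. Since this holds for all x, y, we must have A^* = A^T. Therefore
A^* =
[[-2, 0],
 [0, -2]].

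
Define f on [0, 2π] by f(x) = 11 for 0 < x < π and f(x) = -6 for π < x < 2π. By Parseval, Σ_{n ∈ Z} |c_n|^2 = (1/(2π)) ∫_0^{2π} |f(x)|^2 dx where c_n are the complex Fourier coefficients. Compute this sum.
Σ |c_n|^2 = 157/2

Parseval equates the L^2 energy of f (normalised by 1/(2π)) with the ℓ^2 sum of its Fourier coefficients: (1/(2π)) ∫_0^{2π} |f|^2 = Σ |c_n|^2.
Compute the left side: (1/(2π)) [∫_0^π 11^2 dx + ∫_π^{2π} (-6)^2 dx] = (1/(2π)) · (121π + 36π) = (121 + 36)/2 = 157/2.
So Σ_{n ∈ Z} |c_n|^2 = 157/2.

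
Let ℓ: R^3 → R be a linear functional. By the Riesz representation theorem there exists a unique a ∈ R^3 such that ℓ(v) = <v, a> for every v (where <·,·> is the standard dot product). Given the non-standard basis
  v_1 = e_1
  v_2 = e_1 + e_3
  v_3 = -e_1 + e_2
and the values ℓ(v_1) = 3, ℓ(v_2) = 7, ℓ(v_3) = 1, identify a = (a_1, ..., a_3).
a = (3, 4, 4)

Write a = (a_1, ..., a_3) in the standard basis. For each basis vector v_i, ℓ(v_i) = <v_i, a> is a linear equation in the a_j's. Collect the n equations into a matrix system V a = ℓ, where row i of V is v_i (expressed in the standard basis). Since V is invertible (lower-triangular with 1s on the diagonal, up to permutation), solve by back-substitution:
  V =
[[1, 0, 0],
 [1, 0, 1],
 [-1, 1, 0]]
  V a = (3, 7, 1)
Solving gives a = (3, 4, 4).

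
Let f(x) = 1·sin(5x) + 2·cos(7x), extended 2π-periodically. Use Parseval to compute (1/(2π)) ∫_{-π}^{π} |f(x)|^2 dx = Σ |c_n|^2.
Σ |c_n|^2 = 5/2

Expand |f|^2 and use orthogonality of {sin(nx), cos(mx)} on [-π, π]:
  ∫_{-π}^{π} sin(nx)^2 dx = π, ∫ cos(mx)^2 dx = π, and cross terms integrate to 0.
So ∫_{-π}^{π} f(x)^2 dx = 1^2 · π + 2^2 · π = (1 + 4)π.
Divide by 2π: (1 + 4)/2 = 5/2.
By Parseval, this equals Σ |c_n|^2.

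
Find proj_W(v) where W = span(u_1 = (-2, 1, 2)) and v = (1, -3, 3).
proj_W(v) = (-2/9, 1/9, 2/9)

Set up U = [u_1 | ... | u_1] ∈ R^(3×1). The projector onto W = col(U) is P = U (U^T U)^(-1) U^T.
Compute U^T U =
  [9],
and U^T v = (1).
Solve U^T U · c = U^T v for the coefficients: c = (1/9). The projection is proj_W(v) = U c.
Check: (v - proj_W(v)) · u_1 = 0  (should be 0).
Result: proj_W(v) = (-2/9, 1/9, 2/9).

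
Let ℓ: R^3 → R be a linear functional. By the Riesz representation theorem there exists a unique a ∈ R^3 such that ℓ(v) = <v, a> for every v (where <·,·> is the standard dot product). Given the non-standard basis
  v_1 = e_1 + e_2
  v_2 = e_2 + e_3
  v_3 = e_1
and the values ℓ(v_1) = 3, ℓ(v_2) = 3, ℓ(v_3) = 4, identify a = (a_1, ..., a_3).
a = (4, -1, 4)

Write a = (a_1, ..., a_3) in the standard basis. For each basis vector v_i, ℓ(v_i) = <v_i, a> is a linear equation in the a_j's. Collect the n equations into a matrix system V a = ℓ, where row i of V is v_i (expressed in the standard basis). Since V is invertible (lower-triangular with 1s on the diagonal, up to permutation), solve by back-substitution:
  V =
[[1, 1, 0],
 [0, 1, 1],
 [1, 0, 0]]
  V a = (3, 3, 4)
Solving gives a = (4, -1, 4).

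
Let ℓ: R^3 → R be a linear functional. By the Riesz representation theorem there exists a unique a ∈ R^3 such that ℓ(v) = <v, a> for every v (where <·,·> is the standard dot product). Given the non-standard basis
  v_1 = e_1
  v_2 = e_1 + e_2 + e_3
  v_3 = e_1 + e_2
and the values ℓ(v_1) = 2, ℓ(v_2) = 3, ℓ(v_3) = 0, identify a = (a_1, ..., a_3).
a = (2, -2, 3)

Write a = (a_1, ..., a_3) in the standard basis. For each basis vector v_i, ℓ(v_i) = <v_i, a> is a linear equation in the a_j's. Collect the n equations into a matrix system V a = ℓ, where row i of V is v_i (expressed in the standard basis). Since V is invertible (lower-triangular with 1s on the diagonal, up to permutation), solve by back-substitution:
  V =
[[1, 0, 0],
 [1, 1, 1],
 [1, 1, 0]]
  V a = (2, 3, 0)
Solving gives a = (2, -2, 3).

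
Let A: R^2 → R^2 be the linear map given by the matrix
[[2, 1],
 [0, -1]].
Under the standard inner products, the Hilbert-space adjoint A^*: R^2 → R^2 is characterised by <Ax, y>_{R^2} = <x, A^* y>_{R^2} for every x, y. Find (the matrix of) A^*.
A^* = A^T =
[[2, 0],
 [1, -1]]

For real matrices with standard dot products, the defining identity <Ax, y> = <x, A^* y> gives (Ax)^T y = x^T (A^*) y, i.e. x^T A^T y = x^T (A^*) y. Since this holds for all x, y, we must have A^* = A^T. Therefore
A^* =
[[2, 0],
 [1, -1]].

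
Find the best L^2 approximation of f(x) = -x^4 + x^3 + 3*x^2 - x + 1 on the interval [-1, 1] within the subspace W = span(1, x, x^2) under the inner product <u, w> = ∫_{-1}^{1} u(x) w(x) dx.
g(x) = 15*x^2/7 - 2*x/5 + 38/35

The best approximation g ∈ W is the orthogonal projection of f onto W. Writing g = a_0 + a_1 x + a_2 x^2, the coefficients solve the normal equations G · a = b where
  G_{ij} = <φ_i, φ_j> and b_i = <f, φ_i>, with φ_0 = 1, φ_1 = x, φ_2 = x^2.
G =
  [2, 0, 2/3]
  [0, 2/3, 0]
  [2/3, 0, 2/5],
b = (18/5, -4/15, 166/105).
Solving gives a_0 = 38/35, a_1 = -2/5, a_2 = 15/7, so
  g(x) = 15*x^2/7 - 2*x/5 + 38/35.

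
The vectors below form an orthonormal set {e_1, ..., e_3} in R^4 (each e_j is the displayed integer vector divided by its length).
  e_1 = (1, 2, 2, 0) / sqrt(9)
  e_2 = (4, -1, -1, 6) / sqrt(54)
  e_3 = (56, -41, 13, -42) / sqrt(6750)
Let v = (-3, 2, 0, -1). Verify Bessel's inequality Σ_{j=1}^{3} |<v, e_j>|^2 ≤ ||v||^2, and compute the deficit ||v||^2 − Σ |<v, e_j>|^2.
Σ |<v, e_j>|^2 = 1741/125; ||v||^2 = 14; deficit = 9/125

Write each e_j = u_j / sqrt(<u_j, u_j>) where u_j is the displayed integer vector. Then <v, e_j> = <v, u_j> / sqrt(<u_j, u_j>), so |<v, e_j>|^2 = <v, u_j>^2 / <u_j, u_j>.
Coefficients: <v, e_1> = 1/sqrt(9), <v, e_2> = -20/sqrt(54), <v, e_3> = -208/sqrt(6750).
Square and sum: Σ |<v, e_j>|^2 = 1741/125.
Compute ||v||^2 = v·v = 14.
Deficit = 14 − 1741/125 = 9/125 ≥ 0, confirming Bessel's inequality. (The deficit equals ||v − Σ <v,e_j> e_j||^2, the squared distance from v to span{e_j}.)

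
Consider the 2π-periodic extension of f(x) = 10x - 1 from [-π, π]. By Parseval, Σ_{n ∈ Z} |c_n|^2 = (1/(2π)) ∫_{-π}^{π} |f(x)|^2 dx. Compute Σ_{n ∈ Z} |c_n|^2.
Σ |c_n|^2 = 100π^2/3 + 1

Expand and integrate term by term over [-π, π]:
  ∫ (10x)^2 dx = 100·(2π^3/3); ∫ 2·10·(-1)·x dx = 0 (odd integrand); ∫ (-1)^2 dx = 1·2π.
So (1/(2π)) ∫_{-π}^{π} (10x - 1)^2 dx = 100π^2/3 + 1 = 100π^2/3 + 1.
Parseval ⇒ Σ |c_n|^2 = 100π^2/3 + 1.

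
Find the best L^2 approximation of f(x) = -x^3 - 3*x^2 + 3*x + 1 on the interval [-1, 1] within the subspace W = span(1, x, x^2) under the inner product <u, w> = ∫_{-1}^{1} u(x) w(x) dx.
g(x) = -3*x^2 + 12*x/5 + 1

The best approximation g ∈ W is the orthogonal projection of f onto W. Writing g = a_0 + a_1 x + a_2 x^2, the coefficients solve the normal equations G · a = b where
  G_{ij} = <φ_i, φ_j> and b_i = <f, φ_i>, with φ_0 = 1, φ_1 = x, φ_2 = x^2.
G =
  [2, 0, 2/3]
  [0, 2/3, 0]
  [2/3, 0, 2/5],
b = (0, 8/5, -8/15).
Solving gives a_0 = 1, a_1 = 12/5, a_2 = -3, so
  g(x) = -3*x^2 + 12*x/5 + 1.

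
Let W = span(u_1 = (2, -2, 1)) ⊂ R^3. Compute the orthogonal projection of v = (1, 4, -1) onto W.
proj_W(v) = (-14/9, 14/9, -7/9)

Set up U = [u_1 | ... | u_1] ∈ R^(3×1). The projector onto W = col(U) is P = U (U^T U)^(-1) U^T.
Compute U^T U =
  [9],
and U^T v = (-7).
Solve U^T U · c = U^T v for the coefficients: c = (-7/9). The projection is proj_W(v) = U c.
Check: (v - proj_W(v)) · u_1 = 0  (should be 0).
Result: proj_W(v) = (-14/9, 14/9, -7/9).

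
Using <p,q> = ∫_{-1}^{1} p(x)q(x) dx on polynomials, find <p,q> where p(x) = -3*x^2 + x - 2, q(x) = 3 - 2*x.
<p,q> = -58/3

Expand the product: p(x)·q(x) = 6*x^3 - 11*x^2 + 7*x - 6.
∫_{-1}^{1} of each monomial x^k gives [2/(k+1) if k even, 0 if k odd]. Integrating term-by-term (or equivalently evaluating the antiderivative F(x) = 3*x^4/2 - 11*x^3/3 + 7*x^2/2 - 6*x at the endpoints):
  F(1) − F(−1) = -14/3 − (44/3) = -58/3.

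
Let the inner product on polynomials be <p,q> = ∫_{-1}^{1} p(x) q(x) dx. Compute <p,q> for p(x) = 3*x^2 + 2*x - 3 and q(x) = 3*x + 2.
<p,q> = -4

Expand the product: p(x)·q(x) = 9*x^3 + 12*x^2 - 5*x - 6.
∫_{-1}^{1} of each monomial x^k gives [2/(k+1) if k even, 0 if k odd]. Integrating term-by-term (or equivalently evaluating the antiderivative F(x) = 9*x^4/4 + 4*x^3 - 5*x^2/2 - 6*x at the endpoints):
  F(1) − F(−1) = -9/4 − (7/4) = -4.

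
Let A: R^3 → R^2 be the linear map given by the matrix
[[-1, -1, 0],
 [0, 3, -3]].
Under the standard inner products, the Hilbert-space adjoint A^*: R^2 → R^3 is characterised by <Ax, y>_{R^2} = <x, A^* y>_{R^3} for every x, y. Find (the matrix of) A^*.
A^* = A^T =
[[-1, 0],
 [-1, 3],
 [0, -3]]

For real matrices with standard dot products, the defining identity <Ax, y> = <x, A^* y> gives (Ax)^T y = x^T (A^*) y, i.e. x^T A^T y = x^T (A^*) y. Since this holds for all x, y, we must have A^* = A^T. Therefore
A^* =
[[-1, 0],
 [-1, 3],
 [0, -3]].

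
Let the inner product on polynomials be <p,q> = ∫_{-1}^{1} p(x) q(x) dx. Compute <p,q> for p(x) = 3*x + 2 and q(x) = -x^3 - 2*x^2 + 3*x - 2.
<p,q> = -88/15

Expand the product: p(x)·q(x) = -3*x^4 - 8*x^3 + 5*x^2 - 4.
∫_{-1}^{1} of each monomial x^k gives [2/(k+1) if k even, 0 if k odd]. Integrating term-by-term (or equivalently evaluating the antiderivative F(x) = -3*x^5/5 - 2*x^4 + 5*x^3/3 - 4*x at the endpoints):
  F(1) − F(−1) = -74/15 − (14/15) = -88/15.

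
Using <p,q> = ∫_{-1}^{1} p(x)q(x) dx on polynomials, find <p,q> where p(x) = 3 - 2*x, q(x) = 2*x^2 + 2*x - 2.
<p,q> = -32/3

Expand the product: p(x)·q(x) = -4*x^3 + 2*x^2 + 10*x - 6.
∫_{-1}^{1} of each monomial x^k gives [2/(k+1) if k even, 0 if k odd]. Integrating term-by-term (or equivalently evaluating the antiderivative F(x) = -x^4 + 2*x^3/3 + 5*x^2 - 6*x at the endpoints):
  F(1) − F(−1) = -4/3 − (28/3) = -32/3.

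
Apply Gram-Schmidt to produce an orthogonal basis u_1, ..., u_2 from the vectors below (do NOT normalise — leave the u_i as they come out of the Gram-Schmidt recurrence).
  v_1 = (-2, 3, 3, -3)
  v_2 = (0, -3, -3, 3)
Orthogonal basis:
  u_1 = (-2, 3, 3, -3)
  u_2 = (-54/31, -12/31, -12/31, 12/31)

Apply the Gram-Schmidt recurrence
  u_1 = v_1
  u_i = v_i − Σ_{j<i} ((v_i · u_j) / (u_j · u_j)) · u_j.

Step by step this gives:
  u_1 = (-2, 3, 3, -3)
  u_2 = (-54/31, -12/31, -12/31, 12/31)

Orthogonality check:
  u_2 · u_1 = 0 (should be 0)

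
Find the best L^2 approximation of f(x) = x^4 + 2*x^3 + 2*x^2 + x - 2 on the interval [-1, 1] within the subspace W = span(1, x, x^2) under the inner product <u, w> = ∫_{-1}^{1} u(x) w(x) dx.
g(x) = 20*x^2/7 + 11*x/5 - 73/35

The best approximation g ∈ W is the orthogonal projection of f onto W. Writing g = a_0 + a_1 x + a_2 x^2, the coefficients solve the normal equations G · a = b where
  G_{ij} = <φ_i, φ_j> and b_i = <f, φ_i>, with φ_0 = 1, φ_1 = x, φ_2 = x^2.
G =
  [2, 0, 2/3]
  [0, 2/3, 0]
  [2/3, 0, 2/5],
b = (-34/15, 22/15, -26/105).
Solving gives a_0 = -73/35, a_1 = 11/5, a_2 = 20/7, so
  g(x) = 20*x^2/7 + 11*x/5 - 73/35.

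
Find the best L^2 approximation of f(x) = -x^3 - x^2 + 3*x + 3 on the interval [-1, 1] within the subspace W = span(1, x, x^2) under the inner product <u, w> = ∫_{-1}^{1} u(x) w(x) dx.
g(x) = -x^2 + 12*x/5 + 3

The best approximation g ∈ W is the orthogonal projection of f onto W. Writing g = a_0 + a_1 x + a_2 x^2, the coefficients solve the normal equations G · a = b where
  G_{ij} = <φ_i, φ_j> and b_i = <f, φ_i>, with φ_0 = 1, φ_1 = x, φ_2 = x^2.
G =
  [2, 0, 2/3]
  [0, 2/3, 0]
  [2/3, 0, 2/5],
b = (16/3, 8/5, 8/5).
Solving gives a_0 = 3, a_1 = 12/5, a_2 = -1, so
  g(x) = -x^2 + 12*x/5 + 3.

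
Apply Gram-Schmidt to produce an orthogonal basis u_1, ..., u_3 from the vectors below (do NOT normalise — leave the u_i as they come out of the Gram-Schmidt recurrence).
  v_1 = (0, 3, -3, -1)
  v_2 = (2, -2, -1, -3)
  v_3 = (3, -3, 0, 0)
Orthogonal basis:
  u_1 = (0, 3, -3, -1)
  u_2 = (2, -2, -1, -3)
  u_3 = (5/3, -14/57, -43/57, 29/19)

Apply the Gram-Schmidt recurrence
  u_1 = v_1
  u_i = v_i − Σ_{j<i} ((v_i · u_j) / (u_j · u_j)) · u_j.

Step by step this gives:
  u_1 = (0, 3, -3, -1)
  u_2 = (2, -2, -1, -3)
  u_3 = (5/3, -14/57, -43/57, 29/19)

Orthogonality check:
  u_2 · u_1 = 0 (should be 0)
  u_3 · u_1 = 0 (should be 0)
  u_3 · u_2 = 0 (should be 0)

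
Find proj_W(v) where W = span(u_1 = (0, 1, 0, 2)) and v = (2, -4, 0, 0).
proj_W(v) = (0, -4/5, 0, -8/5)

Set up U = [u_1 | ... | u_1] ∈ R^(4×1). The projector onto W = col(U) is P = U (U^T U)^(-1) U^T.
Compute U^T U =
  [5],
and U^T v = (-4).
Solve U^T U · c = U^T v for the coefficients: c = (-4/5). The projection is proj_W(v) = U c.
Check: (v - proj_W(v)) · u_1 = 0  (should be 0).
Result: proj_W(v) = (0, -4/5, 0, -8/5).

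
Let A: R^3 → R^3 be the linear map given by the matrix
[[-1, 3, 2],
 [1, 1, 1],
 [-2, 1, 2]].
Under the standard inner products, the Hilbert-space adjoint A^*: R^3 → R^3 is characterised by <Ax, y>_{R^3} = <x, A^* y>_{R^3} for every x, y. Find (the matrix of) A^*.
A^* = A^T =
[[-1, 1, -2],
 [3, 1, 1],
 [2, 1, 2]]

For real matrices with standard dot products, the defining identity <Ax, y> = <x, A^* y> gives (Ax)^T y = x^T (A^*) y, i.e. x^T A^T y = x^T (A^*) y. Since this holds for all x, y, we must have A^* = A^T. Therefore
A^* =
[[-1, 1, -2],
 [3, 1, 1],
 [2, 1, 2]].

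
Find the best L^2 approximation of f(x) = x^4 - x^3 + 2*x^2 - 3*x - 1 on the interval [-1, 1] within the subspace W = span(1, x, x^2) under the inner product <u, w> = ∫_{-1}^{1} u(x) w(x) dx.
g(x) = 20*x^2/7 - 18*x/5 - 38/35

The best approximation g ∈ W is the orthogonal projection of f onto W. Writing g = a_0 + a_1 x + a_2 x^2, the coefficients solve the normal equations G · a = b where
  G_{ij} = <φ_i, φ_j> and b_i = <f, φ_i>, with φ_0 = 1, φ_1 = x, φ_2 = x^2.
G =
  [2, 0, 2/3]
  [0, 2/3, 0]
  [2/3, 0, 2/5],
b = (-4/15, -12/5, 44/105).
Solving gives a_0 = -38/35, a_1 = -18/5, a_2 = 20/7, so
  g(x) = 20*x^2/7 - 18*x/5 - 38/35.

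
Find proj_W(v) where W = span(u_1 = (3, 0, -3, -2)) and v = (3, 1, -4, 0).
proj_W(v) = (63/22, 0, -63/22, -21/11)

Set up U = [u_1 | ... | u_1] ∈ R^(4×1). The projector onto W = col(U) is P = U (U^T U)^(-1) U^T.
Compute U^T U =
  [22],
and U^T v = (21).
Solve U^T U · c = U^T v for the coefficients: c = (21/22). The projection is proj_W(v) = U c.
Check: (v - proj_W(v)) · u_1 = 0  (should be 0).
Result: proj_W(v) = (63/22, 0, -63/22, -21/11).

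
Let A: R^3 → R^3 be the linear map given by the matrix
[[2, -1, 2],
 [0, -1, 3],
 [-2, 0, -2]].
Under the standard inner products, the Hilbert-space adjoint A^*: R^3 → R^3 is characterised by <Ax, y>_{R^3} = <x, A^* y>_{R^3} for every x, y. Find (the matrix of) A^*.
A^* = A^T =
[[2, 0, -2],
 [-1, -1, 0],
 [2, 3, -2]]

For real matrices with standard dot products, the defining identity <Ax, y> = <x, A^* y> gives (Ax)^T y = x^T (A^*) y, i.e. x^T A^T y = x^T (A^*) y. Since this holds for all x, y, we must have A^* = A^T. Therefore
A^* =
[[2, 0, -2],
 [-1, -1, 0],
 [2, 3, -2]].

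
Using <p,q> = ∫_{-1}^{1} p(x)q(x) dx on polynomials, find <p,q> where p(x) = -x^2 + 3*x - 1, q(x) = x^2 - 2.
<p,q> = 64/15

Expand the product: p(x)·q(x) = -x^4 + 3*x^3 + x^2 - 6*x + 2.
∫_{-1}^{1} of each monomial x^k gives [2/(k+1) if k even, 0 if k odd]. Integrating term-by-term (or equivalently evaluating the antiderivative F(x) = -x^5/5 + 3*x^4/4 + x^3/3 - 3*x^2 + 2*x at the endpoints):
  F(1) − F(−1) = -7/60 − (-263/60) = 64/15.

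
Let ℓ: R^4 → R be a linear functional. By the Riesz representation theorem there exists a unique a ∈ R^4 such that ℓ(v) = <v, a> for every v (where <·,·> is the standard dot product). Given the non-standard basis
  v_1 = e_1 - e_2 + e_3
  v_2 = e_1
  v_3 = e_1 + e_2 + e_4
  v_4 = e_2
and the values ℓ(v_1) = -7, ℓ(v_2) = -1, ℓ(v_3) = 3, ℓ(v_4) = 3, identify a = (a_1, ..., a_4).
a = (-1, 3, -3, 1)

Write a = (a_1, ..., a_4) in the standard basis. For each basis vector v_i, ℓ(v_i) = <v_i, a> is a linear equation in the a_j's. Collect the n equations into a matrix system V a = ℓ, where row i of V is v_i (expressed in the standard basis). Since V is invertible (lower-triangular with 1s on the diagonal, up to permutation), solve by back-substitution:
  V =
[[1, -1, 1, 0],
 [1, 0, 0, 0],
 [1, 1, 0, 1],
 [0, 1, 0, 0]]
  V a = (-7, -1, 3, 3)
Solving gives a = (-1, 3, -3, 1).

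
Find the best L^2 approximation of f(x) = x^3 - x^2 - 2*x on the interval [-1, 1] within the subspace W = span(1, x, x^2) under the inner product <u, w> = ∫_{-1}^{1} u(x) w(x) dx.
g(x) = -x^2 - 7*x/5

The best approximation g ∈ W is the orthogonal projection of f onto W. Writing g = a_0 + a_1 x + a_2 x^2, the coefficients solve the normal equations G · a = b where
  G_{ij} = <φ_i, φ_j> and b_i = <f, φ_i>, with φ_0 = 1, φ_1 = x, φ_2 = x^2.
G =
  [2, 0, 2/3]
  [0, 2/3, 0]
  [2/3, 0, 2/5],
b = (-2/3, -14/15, -2/5).
Solving gives a_0 = 0, a_1 = -7/5, a_2 = -1, so
  g(x) = -x^2 - 7*x/5.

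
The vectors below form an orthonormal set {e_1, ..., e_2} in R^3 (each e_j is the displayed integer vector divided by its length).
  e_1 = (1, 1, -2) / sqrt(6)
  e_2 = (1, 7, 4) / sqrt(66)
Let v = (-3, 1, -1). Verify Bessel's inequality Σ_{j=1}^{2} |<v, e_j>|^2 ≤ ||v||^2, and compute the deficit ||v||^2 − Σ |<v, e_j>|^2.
Σ |<v, e_j>|^2 = 0; ||v||^2 = 11; deficit = 11

Write each e_j = u_j / sqrt(<u_j, u_j>) where u_j is the displayed integer vector. Then <v, e_j> = <v, u_j> / sqrt(<u_j, u_j>), so |<v, e_j>|^2 = <v, u_j>^2 / <u_j, u_j>.
Coefficients: <v, e_1> = 0/sqrt(6), <v, e_2> = 0/sqrt(66).
Square and sum: Σ |<v, e_j>|^2 = 0.
Compute ||v||^2 = v·v = 11.
Deficit = 11 − 0 = 11 ≥ 0, confirming Bessel's inequality. (The deficit equals ||v − Σ <v,e_j> e_j||^2, the squared distance from v to span{e_j}.)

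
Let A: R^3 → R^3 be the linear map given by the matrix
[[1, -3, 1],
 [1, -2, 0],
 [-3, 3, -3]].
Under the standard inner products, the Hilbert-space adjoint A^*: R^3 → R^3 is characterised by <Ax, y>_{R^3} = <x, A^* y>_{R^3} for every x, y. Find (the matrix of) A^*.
A^* = A^T =
[[1, 1, -3],
 [-3, -2, 3],
 [1, 0, -3]]

For real matrices with standard dot products, the defining identity <Ax, y> = <x, A^* y> gives (Ax)^T y = x^T (A^*) y, i.e. x^T A^T y = x^T (A^*) y. Since this holds for all x, y, we must have A^* = A^T. Therefore
A^* =
[[1, 1, -3],
 [-3, -2, 3],
 [1, 0, -3]].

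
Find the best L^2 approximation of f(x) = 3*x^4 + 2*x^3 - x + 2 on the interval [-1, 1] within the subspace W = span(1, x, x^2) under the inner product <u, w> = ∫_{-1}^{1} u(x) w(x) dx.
g(x) = 18*x^2/7 + x/5 + 61/35

The best approximation g ∈ W is the orthogonal projection of f onto W. Writing g = a_0 + a_1 x + a_2 x^2, the coefficients solve the normal equations G · a = b where
  G_{ij} = <φ_i, φ_j> and b_i = <f, φ_i>, with φ_0 = 1, φ_1 = x, φ_2 = x^2.
G =
  [2, 0, 2/3]
  [0, 2/3, 0]
  [2/3, 0, 2/5],
b = (26/5, 2/15, 46/21).
Solving gives a_0 = 61/35, a_1 = 1/5, a_2 = 18/7, so
  g(x) = 18*x^2/7 + x/5 + 61/35.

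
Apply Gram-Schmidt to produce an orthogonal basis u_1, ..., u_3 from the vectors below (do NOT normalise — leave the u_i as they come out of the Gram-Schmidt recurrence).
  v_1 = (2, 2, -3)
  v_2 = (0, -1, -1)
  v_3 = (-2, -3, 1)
Orthogonal basis:
  u_1 = (2, 2, -3)
  u_2 = (-2/17, -19/17, -14/17)
  u_3 = (-10/33, 4/33, -4/33)

Apply the Gram-Schmidt recurrence
  u_1 = v_1
  u_i = v_i − Σ_{j<i} ((v_i · u_j) / (u_j · u_j)) · u_j.

Step by step this gives:
  u_1 = (2, 2, -3)
  u_2 = (-2/17, -19/17, -14/17)
  u_3 = (-10/33, 4/33, -4/33)

Orthogonality check:
  u_2 · u_1 = 0 (should be 0)
  u_3 · u_1 = 0 (should be 0)
  u_3 · u_2 = 0 (should be 0)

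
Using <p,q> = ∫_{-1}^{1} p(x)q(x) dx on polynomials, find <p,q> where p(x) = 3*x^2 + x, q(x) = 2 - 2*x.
<p,q> = 8/3

Expand the product: p(x)·q(x) = -6*x^3 + 4*x^2 + 2*x.
∫_{-1}^{1} of each monomial x^k gives [2/(k+1) if k even, 0 if k odd]. Integrating term-by-term (or equivalently evaluating the antiderivative F(x) = -3*x^4/2 + 4*x^3/3 + x^2 at the endpoints):
  F(1) − F(−1) = 5/6 − (-11/6) = 8/3.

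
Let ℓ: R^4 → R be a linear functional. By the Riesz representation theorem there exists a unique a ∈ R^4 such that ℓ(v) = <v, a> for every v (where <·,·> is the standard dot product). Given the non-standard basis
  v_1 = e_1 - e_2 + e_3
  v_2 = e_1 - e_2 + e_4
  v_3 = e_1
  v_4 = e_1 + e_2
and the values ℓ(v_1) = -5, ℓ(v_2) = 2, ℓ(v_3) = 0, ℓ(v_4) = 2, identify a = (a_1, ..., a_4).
a = (0, 2, -3, 4)

Write a = (a_1, ..., a_4) in the standard basis. For each basis vector v_i, ℓ(v_i) = <v_i, a> is a linear equation in the a_j's. Collect the n equations into a matrix system V a = ℓ, where row i of V is v_i (expressed in the standard basis). Since V is invertible (lower-triangular with 1s on the diagonal, up to permutation), solve by back-substitution:
  V =
[[1, -1, 1, 0],
 [1, -1, 0, 1],
 [1, 0, 0, 0],
 [1, 1, 0, 0]]
  V a = (-5, 2, 0, 2)
Solving gives a = (0, 2, -3, 4).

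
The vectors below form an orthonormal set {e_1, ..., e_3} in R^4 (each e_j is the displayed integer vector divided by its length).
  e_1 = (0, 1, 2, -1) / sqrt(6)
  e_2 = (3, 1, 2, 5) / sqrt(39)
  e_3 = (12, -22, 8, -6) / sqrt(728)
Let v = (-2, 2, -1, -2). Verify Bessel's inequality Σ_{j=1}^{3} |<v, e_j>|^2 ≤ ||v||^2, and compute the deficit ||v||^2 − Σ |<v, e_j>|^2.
Σ |<v, e_j>|^2 = 90/7; ||v||^2 = 13; deficit = 1/7

Write each e_j = u_j / sqrt(<u_j, u_j>) where u_j is the displayed integer vector. Then <v, e_j> = <v, u_j> / sqrt(<u_j, u_j>), so |<v, e_j>|^2 = <v, u_j>^2 / <u_j, u_j>.
Coefficients: <v, e_1> = 2/sqrt(6), <v, e_2> = -16/sqrt(39), <v, e_3> = -64/sqrt(728).
Square and sum: Σ |<v, e_j>|^2 = 90/7.
Compute ||v||^2 = v·v = 13.
Deficit = 13 − 90/7 = 1/7 ≥ 0, confirming Bessel's inequality. (The deficit equals ||v − Σ <v,e_j> e_j||^2, the squared distance from v to span{e_j}.)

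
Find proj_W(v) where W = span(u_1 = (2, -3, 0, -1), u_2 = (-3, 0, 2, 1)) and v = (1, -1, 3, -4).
proj_W(v) = (13/21, -17/7, 2/3, -10/21)

Set up U = [u_1 | ... | u_2] ∈ R^(4×2). The projector onto W = col(U) is P = U (U^T U)^(-1) U^T.
Compute U^T U =
  [14, -7]
  [-7, 14],
and U^T v = (9, -1).
Solve U^T U · c = U^T v for the coefficients: c = (17/21, 1/3). The projection is proj_W(v) = U c.
Check: (v - proj_W(v)) · u_1 = 0  (should be 0).
Check: (v - proj_W(v)) · u_2 = 0  (should be 0).
Result: proj_W(v) = (13/21, -17/7, 2/3, -10/21).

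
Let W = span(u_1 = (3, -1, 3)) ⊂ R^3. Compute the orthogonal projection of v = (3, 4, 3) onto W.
proj_W(v) = (42/19, -14/19, 42/19)

Set up U = [u_1 | ... | u_1] ∈ R^(3×1). The projector onto W = col(U) is P = U (U^T U)^(-1) U^T.
Compute U^T U =
  [19],
and U^T v = (14).
Solve U^T U · c = U^T v for the coefficients: c = (14/19). The projection is proj_W(v) = U c.
Check: (v - proj_W(v)) · u_1 = 0  (should be 0).
Result: proj_W(v) = (42/19, -14/19, 42/19).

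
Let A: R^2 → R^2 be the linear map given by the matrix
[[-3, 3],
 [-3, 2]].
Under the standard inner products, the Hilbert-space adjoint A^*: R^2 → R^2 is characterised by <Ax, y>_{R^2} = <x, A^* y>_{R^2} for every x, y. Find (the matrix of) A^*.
A^* = A^T =
[[-3, -3],
 [3, 2]]

For real matrices with standard dot products, the defining identity <Ax, y> = <x, A^* y> gives (Ax)^T y = x^T (A^*) y, i.e. x^T A^T y = x^T (A^*) y. Since this holds for all x, y, we must have A^* = A^T. Therefore
A^* =
[[-3, -3],
 [3, 2]].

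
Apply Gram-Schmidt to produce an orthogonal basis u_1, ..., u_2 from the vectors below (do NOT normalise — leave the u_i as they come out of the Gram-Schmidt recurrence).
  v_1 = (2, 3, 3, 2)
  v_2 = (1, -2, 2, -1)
Orthogonal basis:
  u_1 = (2, 3, 3, 2)
  u_2 = (1, -2, 2, -1)

Apply the Gram-Schmidt recurrence
  u_1 = v_1
  u_i = v_i − Σ_{j<i} ((v_i · u_j) / (u_j · u_j)) · u_j.

Step by step this gives:
  u_1 = (2, 3, 3, 2)
  u_2 = (1, -2, 2, -1)

Orthogonality check:
  u_2 · u_1 = 0 (should be 0)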